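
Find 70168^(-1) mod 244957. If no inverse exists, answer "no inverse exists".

60754

gcd(244957, 70168) by repeated division:
244957 = 3×70168 + 34453
70168 = 2×34453 + 1262
34453 = 27×1262 + 379
1262 = 3×379 + 125
379 = 3×125 + 4
125 = 31×4 + 1
4 = 4×1 + 0
gcd = 1, so the inverse exists. Back-substitute:
1 = 125 − 31·4
1 = −31·379 + 94·125
1 = 94·1262 − 313·379
1 = −313·34453 + 8545·1262
1 = 8545·70168 − 17403·34453
1 = −17403·244957 + 60754·70168
So 70168·60754 ≡ 1 (mod 244957).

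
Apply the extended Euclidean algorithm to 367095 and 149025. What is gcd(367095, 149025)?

15

Euclidean algorithm:
367095 = 2*149025 + 69045
149025 = 2*69045 + 10935
69045 = 6*10935 + 3435
10935 = 3*3435 + 630
3435 = 5*630 + 285
630 = 2*285 + 60
285 = 4*60 + 45
60 = 1*45 + 15
45 = 3*15 + 0
gcd(367095, 149025) = 15.
Back-substituting:
15 = 60 − 45
15 = −285 + 5·60
15 = 5·630 − 11·285
15 = −11·3435 + 60·630
15 = 60·10935 − 191·3435
15 = −191·69045 + 1206·10935
15 = 1206·149025 − 2603·69045
15 = −2603·367095 + 6412·149025
So 15 = (-2603)·367095 + (6412)·149025.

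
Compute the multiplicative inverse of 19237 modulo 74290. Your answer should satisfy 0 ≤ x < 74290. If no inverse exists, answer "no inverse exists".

30493

Apply the Euclidean algorithm to 74290 and 19237:
74290 = 3·19237 + 16579
19237 = 1·16579 + 2658
16579 = 6·2658 + 631
2658 = 4·631 + 134
631 = 4·134 + 95
134 = 1·95 + 39
95 = 2·39 + 17
39 = 2·17 + 5
17 = 3·5 + 2
5 = 2·2 + 1
2 = 2·1 + 0
The gcd is 1. Working backward:
1 = 5 − 2·2
1 = −2·17 + 7·5
1 = 7·39 − 16·17
1 = −16·95 + 39·39
1 = 39·134 − 55·95
1 = −55·631 + 259·134
1 = 259·2658 − 1091·631
1 = −1091·16579 + 6805·2658
1 = 6805·19237 − 7896·16579
1 = −7896·74290 + 30493·19237
So 19237·30493 ≡ 1 (mod 74290).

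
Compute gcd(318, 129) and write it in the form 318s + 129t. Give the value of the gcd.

3

Euclidean algorithm:
318 = 2×129 + 60
129 = 2×60 + 9
60 = 6×9 + 6
9 = 1×6 + 3
6 = 2×3 + 0
gcd(318, 129) = 3.
Express as a combination:
3 = 9 − 6
3 = −60 + 7·9
3 = 7·129 − 15·60
3 = −15·318 + 37·129
So 3 = (-15)·318 + (37)·129.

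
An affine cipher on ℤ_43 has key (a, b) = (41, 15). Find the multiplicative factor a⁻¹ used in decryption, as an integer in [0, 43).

21

Extended Euclidean algorithm:
43 = 1·41 + 2
41 = 20·2 + 1
2 = 2·1 + 0
gcd = 1, so the inverse exists. Back-substitute:
1 = 41 − 20·2
1 = −20·43 + 21·41
So 41·21 ≡ 1 (mod 43).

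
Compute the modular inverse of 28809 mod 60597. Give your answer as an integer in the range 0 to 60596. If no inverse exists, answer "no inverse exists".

no inverse exists

Compute gcd(28809, 60597):
60597 = 2×28809 + 2979
28809 = 9×2979 + 1998
2979 = 1×1998 + 981
1998 = 2×981 + 36
981 = 27×36 + 9
36 = 4×9 + 0
Since gcd = 9 > 1, 28809 is not a unit mod 60597.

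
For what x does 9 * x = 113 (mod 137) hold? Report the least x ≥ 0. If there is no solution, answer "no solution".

43

First find gcd(9, 137):
137 = 15×9 + 2
9 = 4×2 + 1
2 = 2×1 + 0
gcd = 1, so a unique solution mod 137 exists.
Back-substitute for the Bézout coefficients:
1 = 9 − 4·2
1 = −4·137 + 61·9
So 9·(61) ≡ 1 (mod 137), giving 9⁻¹ ≡ 61.
x ≡ 9⁻¹·113 ≡ 61·113 ≡ 43 (mod 137).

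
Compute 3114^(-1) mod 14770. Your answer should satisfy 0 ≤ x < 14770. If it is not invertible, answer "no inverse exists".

Compute gcd(3114, 14770):
14770 = 4×3114 + 2314
3114 = 1×2314 + 800
2314 = 2×800 + 714
800 = 1×714 + 86
714 = 8×86 + 26
86 = 3×26 + 8
26 = 3×8 + 2
8 = 4×2 + 0
gcd(3114, 14770) = 2 ≠ 1, so 3114 has no multiplicative inverse modulo 14770.

no inverse exists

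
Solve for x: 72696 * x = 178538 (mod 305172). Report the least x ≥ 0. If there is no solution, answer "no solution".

no solution

gcd(72696, 305172):
305172 = 4*72696 + 14388
72696 = 5*14388 + 756
14388 = 19*756 + 24
756 = 31*24 + 12
24 = 2*12 + 0
gcd = 12, but 12 ∤ 178538, so the congruence has no solution.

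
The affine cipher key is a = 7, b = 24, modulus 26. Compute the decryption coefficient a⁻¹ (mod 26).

15

gcd(26, 7) by repeated division:
26 = 3*7 + 5
7 = 1*5 + 2
5 = 2*2 + 1
2 = 2*1 + 0
Since gcd(7, 26) = 1, back-substitute to write 1 as a combination:
1 = 5 − 2·2
1 = −2·7 + 3·5
1 = 3·26 − 11·7
Hence 7⁻¹ ≡ -11 ≡ 15 (mod 26).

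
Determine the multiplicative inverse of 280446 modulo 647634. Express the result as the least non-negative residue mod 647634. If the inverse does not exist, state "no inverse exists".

no inverse exists

Compute gcd(280446, 647634):
647634 = 2·280446 + 86742
280446 = 3·86742 + 20220
86742 = 4·20220 + 5862
20220 = 3·5862 + 2634
5862 = 2·2634 + 594
2634 = 4·594 + 258
594 = 2·258 + 78
258 = 3·78 + 24
78 = 3·24 + 6
24 = 4·6 + 0
gcd(280446, 647634) = 6 ≠ 1, so 280446 has no multiplicative inverse modulo 647634.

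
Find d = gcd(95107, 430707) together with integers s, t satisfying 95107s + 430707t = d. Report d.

1

Apply Euclid's algorithm to 430707 and 95107:
430707 = 4×95107 + 50279
95107 = 1×50279 + 44828
50279 = 1×44828 + 5451
44828 = 8×5451 + 1220
5451 = 4×1220 + 571
1220 = 2×571 + 78
571 = 7×78 + 25
78 = 3×25 + 3
25 = 8×3 + 1
3 = 3×1 + 0
gcd(95107, 430707) = 1.
Back-substituting:
1 = 25 − 8·3
1 = −8·78 + 25·25
1 = 25·571 − 183·78
1 = −183·1220 + 391·571
1 = 391·5451 − 1747·1220
1 = −1747·44828 + 14367·5451
1 = 14367·50279 − 16114·44828
1 = −16114·95107 + 30481·50279
1 = 30481·430707 − 138038·95107
So 1 = (30481)·430707 + (-138038)·95107.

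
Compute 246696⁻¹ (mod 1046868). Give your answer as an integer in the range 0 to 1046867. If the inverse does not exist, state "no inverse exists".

Euclidean algorithm on 1046868, 246696:
1046868 = 4*246696 + 60084
246696 = 4*60084 + 6360
60084 = 9*6360 + 2844
6360 = 2*2844 + 672
2844 = 4*672 + 156
672 = 4*156 + 48
156 = 3*48 + 12
48 = 4*12 + 0
gcd(246696, 1046868) = 12 ≠ 1, so 246696 has no multiplicative inverse modulo 1046868.

no inverse exists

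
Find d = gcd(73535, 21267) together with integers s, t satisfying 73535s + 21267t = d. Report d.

Euclidean algorithm:
73535 = 3·21267 + 9734
21267 = 2·9734 + 1799
9734 = 5·1799 + 739
1799 = 2·739 + 321
739 = 2·321 + 97
321 = 3·97 + 30
97 = 3·30 + 7
30 = 4·7 + 2
7 = 3·2 + 1
2 = 2·1 + 0
gcd(73535, 21267) = 1.
Working backward:
1 = 7 − 3·2
1 = −3·30 + 13·7
1 = 13·97 − 42·30
1 = −42·321 + 139·97
1 = 139·739 − 320·321
1 = −320·1799 + 779·739
1 = 779·9734 − 4215·1799
1 = −4215·21267 + 9209·9734
1 = 9209·73535 − 31842·21267
So 1 = (9209)·73535 + (-31842)·21267.

1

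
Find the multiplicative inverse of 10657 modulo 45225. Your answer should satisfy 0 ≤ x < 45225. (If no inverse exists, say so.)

Extended Euclidean algorithm:
45225 = 4*10657 + 2597
10657 = 4*2597 + 269
2597 = 9*269 + 176
269 = 1*176 + 93
176 = 1*93 + 83
93 = 1*83 + 10
83 = 8*10 + 3
10 = 3*3 + 1
3 = 3*1 + 0
gcd = 1, so the inverse exists. Back-substitute:
1 = 10 − 3·3
1 = −3·83 + 25·10
1 = 25·93 − 28·83
1 = −28·176 + 53·93
1 = 53·269 − 81·176
1 = −81·2597 + 782·269
1 = 782·10657 − 3209·2597
1 = −3209·45225 + 13618·10657
So 10657·13618 ≡ 1 (mod 45225).

13618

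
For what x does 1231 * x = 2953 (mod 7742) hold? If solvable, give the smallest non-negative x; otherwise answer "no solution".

3669

First find gcd(1231, 7742):
7742 = 6×1231 + 356
1231 = 3×356 + 163
356 = 2×163 + 30
163 = 5×30 + 13
30 = 2×13 + 4
13 = 3×4 + 1
4 = 4×1 + 0
gcd = 1, so a unique solution mod 7742 exists.
Back-substitute for the Bézout coefficients:
1 = 13 − 3·4
1 = −3·30 + 7·13
1 = 7·163 − 38·30
1 = −38·356 + 83·163
1 = 83·1231 − 287·356
1 = −287·7742 + 1805·1231
So 1231·(1805) ≡ 1 (mod 7742), giving 1231⁻¹ ≡ 1805.
x ≡ 1231⁻¹·2953 ≡ 1805·2953 ≡ 3669 (mod 7742).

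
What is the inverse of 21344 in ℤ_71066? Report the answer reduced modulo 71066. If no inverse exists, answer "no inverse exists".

no inverse exists

Euclidean algorithm on 71066, 21344:
71066 = 3*21344 + 7034
21344 = 3*7034 + 242
7034 = 29*242 + 16
242 = 15*16 + 2
16 = 8*2 + 0
Since gcd = 2 > 1, 21344 is not a unit mod 71066.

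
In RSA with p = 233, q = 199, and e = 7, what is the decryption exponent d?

φ(n) = (p−1)(q−1) = 232·198 = 45936.
Need d with 7·d ≡ 1 (mod 45936). Apply the extended Euclidean algorithm:
45936 = 6562*7 + 2
7 = 3*2 + 1
2 = 2*1 + 0
Back-substitute:
1 = 7 − 3·2
1 = −3·45936 + 19687·7
So 7·19687 ≡ 1 (mod 45936), hence d = 19687.

19687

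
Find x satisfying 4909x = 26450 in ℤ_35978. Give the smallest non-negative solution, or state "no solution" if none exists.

1222

First find gcd(4909, 35978):
35978 = 7*4909 + 1615
4909 = 3*1615 + 64
1615 = 25*64 + 15
64 = 4*15 + 4
15 = 3*4 + 3
4 = 1*3 + 1
3 = 3*1 + 0
gcd = 1, so a unique solution mod 35978 exists.
Back-substitute for the Bézout coefficients:
1 = 4 − 3
1 = −15 + 4·4
1 = 4·64 − 17·15
1 = −17·1615 + 429·64
1 = 429·4909 − 1304·1615
1 = −1304·35978 + 9557·4909
So 4909·(9557) ≡ 1 (mod 35978), giving 4909⁻¹ ≡ 9557.
x ≡ 4909⁻¹·26450 ≡ 9557·26450 ≡ 1222 (mod 35978).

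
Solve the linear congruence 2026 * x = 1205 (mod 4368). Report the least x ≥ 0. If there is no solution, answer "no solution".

no solution

gcd(2026, 4368):
4368 = 2×2026 + 316
2026 = 6×316 + 130
316 = 2×130 + 56
130 = 2×56 + 18
56 = 3×18 + 2
18 = 9×2 + 0
gcd = 2, but 2 ∤ 1205, so the congruence has no solution.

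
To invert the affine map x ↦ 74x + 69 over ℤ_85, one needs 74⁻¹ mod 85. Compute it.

Apply the Euclidean algorithm to 85 and 74:
85 = 1·74 + 11
74 = 6·11 + 8
11 = 1·8 + 3
8 = 2·3 + 2
3 = 1·2 + 1
2 = 2·1 + 0
gcd = 1, so the inverse exists. Back-substitute:
1 = 3 − 2
1 = −8 + 3·3
1 = 3·11 − 4·8
1 = −4·74 + 27·11
1 = 27·85 − 31·74
Hence 74⁻¹ ≡ -31 ≡ 54 (mod 85).

54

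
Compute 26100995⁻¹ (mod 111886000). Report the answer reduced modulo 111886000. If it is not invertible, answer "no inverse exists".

Compute gcd(26100995, 111886000):
111886000 = 4*26100995 + 7482020
26100995 = 3*7482020 + 3654935
7482020 = 2*3654935 + 172150
3654935 = 21*172150 + 39785
172150 = 4*39785 + 13010
39785 = 3*13010 + 755
13010 = 17*755 + 175
755 = 4*175 + 55
175 = 3*55 + 10
55 = 5*10 + 5
10 = 2*5 + 0
The gcd is 5, not 1, hence no inverse exists.

no inverse exists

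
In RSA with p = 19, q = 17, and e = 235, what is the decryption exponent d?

163

φ(n) = (p−1)(q−1) = 18·16 = 288.
Need d with 235·d ≡ 1 (mod 288). Apply the extended Euclidean algorithm:
288 = 1×235 + 53
235 = 4×53 + 23
53 = 2×23 + 7
23 = 3×7 + 2
7 = 3×2 + 1
2 = 2×1 + 0
Back-substitute:
1 = 7 − 3·2
1 = −3·23 + 10·7
1 = 10·53 − 23·23
1 = −23·235 + 102·53
1 = 102·288 − 125·235
So 235·(-125) ≡ 1 (mod 288), hence d ≡ -125 ≡ 163 (mod 288).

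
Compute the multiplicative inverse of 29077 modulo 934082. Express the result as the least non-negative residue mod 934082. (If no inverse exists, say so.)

449485

Apply the Euclidean algorithm to 934082 and 29077:
934082 = 32*29077 + 3618
29077 = 8*3618 + 133
3618 = 27*133 + 27
133 = 4*27 + 25
27 = 1*25 + 2
25 = 12*2 + 1
2 = 2*1 + 0
Since gcd(29077, 934082) = 1, back-substitute to write 1 as a combination:
1 = 25 − 12·2
1 = −12·27 + 13·25
1 = 13·133 − 64·27
1 = −64·3618 + 1741·133
1 = 1741·29077 − 13992·3618
1 = −13992·934082 + 449485·29077
So 29077·449485 ≡ 1 (mod 934082).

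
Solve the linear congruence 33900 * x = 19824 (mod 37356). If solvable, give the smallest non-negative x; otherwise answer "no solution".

1594

First find gcd(33900, 37356):
37356 = 1*33900 + 3456
33900 = 9*3456 + 2796
3456 = 1*2796 + 660
2796 = 4*660 + 156
660 = 4*156 + 36
156 = 4*36 + 12
36 = 3*12 + 0
gcd = 12 and 12 | 19824, so solutions exist. Divide through by 12: 2825x ≡ 1652 (mod 3113).
Now find 2825⁻¹ mod 3113:
3113 = 1·2825 + 288
2825 = 9·288 + 233
288 = 1·233 + 55
233 = 4·55 + 13
55 = 4·13 + 3
13 = 4·3 + 1
3 = 3·1 + 0
Back-substitute:
1 = 13 − 4·3
1 = −4·55 + 17·13
1 = 17·233 − 72·55
1 = −72·288 + 89·233
1 = 89·2825 − 873·288
1 = −873·3113 + 962·2825
So 2825⁻¹ ≡ 962 (mod 3113).
Then x ≡ 962·1652 ≡ 1594 (mod 3113); the smallest non-negative solution is x = 1594.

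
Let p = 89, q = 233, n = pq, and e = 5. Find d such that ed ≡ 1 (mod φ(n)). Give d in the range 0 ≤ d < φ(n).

16333

φ(n) = (p−1)(q−1) = 88·232 = 20416.
Need d with 5·d ≡ 1 (mod 20416). Apply the extended Euclidean algorithm:
20416 = 4083*5 + 1
5 = 5*1 + 0
Back-substitute:
1 = 20416 − 4083·5
So 5·(-4083) ≡ 1 (mod 20416), hence d ≡ -4083 ≡ 16333 (mod 20416).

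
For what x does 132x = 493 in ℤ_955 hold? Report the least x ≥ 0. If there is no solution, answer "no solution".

First find gcd(132, 955):
955 = 7·132 + 31
132 = 4·31 + 8
31 = 3·8 + 7
8 = 1·7 + 1
7 = 7·1 + 0
gcd = 1, so a unique solution mod 955 exists.
Back-substitute for the Bézout coefficients:
1 = 8 − 7
1 = −31 + 4·8
1 = 4·132 − 17·31
1 = −17·955 + 123·132
So 132·(123) ≡ 1 (mod 955), giving 132⁻¹ ≡ 123.
x ≡ 132⁻¹·493 ≡ 123·493 ≡ 474 (mod 955).

474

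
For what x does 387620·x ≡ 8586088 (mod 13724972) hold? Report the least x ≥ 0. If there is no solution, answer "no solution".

First find gcd(387620, 13724972):
13724972 = 35×387620 + 158272
387620 = 2×158272 + 71076
158272 = 2×71076 + 16120
71076 = 4×16120 + 6596
16120 = 2×6596 + 2928
6596 = 2×2928 + 740
2928 = 3×740 + 708
740 = 1×708 + 32
708 = 22×32 + 4
32 = 8×4 + 0
gcd = 4 and 4 | 8586088, so solutions exist. Divide through by 4: 96905x ≡ 2146522 (mod 3431243).
Now find 96905⁻¹ mod 3431243:
3431243 = 35×96905 + 39568
96905 = 2×39568 + 17769
39568 = 2×17769 + 4030
17769 = 4×4030 + 1649
4030 = 2×1649 + 732
1649 = 2×732 + 185
732 = 3×185 + 177
185 = 1×177 + 8
177 = 22×8 + 1
8 = 8×1 + 0
Back-substitute:
1 = 177 − 22·8
1 = −22·185 + 23·177
1 = 23·732 − 91·185
1 = −91·1649 + 205·732
1 = 205·4030 − 501·1649
1 = −501·17769 + 2209·4030
1 = 2209·39568 − 4919·17769
1 = −4919·96905 + 12047·39568
1 = 12047·3431243 − 426564·96905
So 96905·(-426564) ≡ 1 (mod 3431243), i.e. 96905⁻¹ ≡ 3004679.
Then x ≡ 3004679·2146522 ≡ 1615385 (mod 3431243); the smallest non-negative solution is x = 1615385.

1615385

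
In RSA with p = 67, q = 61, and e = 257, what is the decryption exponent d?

1433

φ(n) = (p−1)(q−1) = 66·60 = 3960.
Need d with 257·d ≡ 1 (mod 3960). Apply the extended Euclidean algorithm:
3960 = 15*257 + 105
257 = 2*105 + 47
105 = 2*47 + 11
47 = 4*11 + 3
11 = 3*3 + 2
3 = 1*2 + 1
2 = 2*1 + 0
Back-substitute:
1 = 3 − 2
1 = −11 + 4·3
1 = 4·47 − 17·11
1 = −17·105 + 38·47
1 = 38·257 − 93·105
1 = −93·3960 + 1433·257
So 257·1433 ≡ 1 (mod 3960), hence d = 1433.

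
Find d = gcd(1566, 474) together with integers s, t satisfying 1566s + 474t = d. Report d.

Apply Euclid's algorithm to 1566 and 474:
1566 = 3·474 + 144
474 = 3·144 + 42
144 = 3·42 + 18
42 = 2·18 + 6
18 = 3·6 + 0
gcd(1566, 474) = 6.
Back-substituting:
6 = 42 − 2·18
6 = −2·144 + 7·42
6 = 7·474 − 23·144
6 = −23·1566 + 76·474
So 6 = (-23)·1566 + (76)·474.

6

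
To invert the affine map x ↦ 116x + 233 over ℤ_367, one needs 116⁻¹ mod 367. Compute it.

193

Extended Euclidean algorithm:
367 = 3*116 + 19
116 = 6*19 + 2
19 = 9*2 + 1
2 = 2*1 + 0
gcd = 1, so the inverse exists. Back-substitute:
1 = 19 − 9·2
1 = −9·116 + 55·19
1 = 55·367 − 174·116
Hence 116⁻¹ ≡ -174 ≡ 193 (mod 367).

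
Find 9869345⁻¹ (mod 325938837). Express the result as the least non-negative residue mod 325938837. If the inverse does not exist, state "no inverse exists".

Apply the Euclidean algorithm to 325938837 and 9869345:
325938837 = 33*9869345 + 250452
9869345 = 39*250452 + 101717
250452 = 2*101717 + 47018
101717 = 2*47018 + 7681
47018 = 6*7681 + 932
7681 = 8*932 + 225
932 = 4*225 + 32
225 = 7*32 + 1
32 = 32*1 + 0
Since gcd(9869345, 325938837) = 1, back-substitute to write 1 as a combination:
1 = 225 − 7·32
1 = −7·932 + 29·225
1 = 29·7681 − 239·932
1 = −239·47018 + 1463·7681
1 = 1463·101717 − 3165·47018
1 = −3165·250452 + 7793·101717
1 = 7793·9869345 − 307092·250452
1 = −307092·325938837 + 10141829·9869345
So 9869345·10141829 ≡ 1 (mod 325938837).

10141829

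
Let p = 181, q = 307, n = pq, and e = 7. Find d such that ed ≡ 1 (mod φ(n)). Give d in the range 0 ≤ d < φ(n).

φ(n) = (p−1)(q−1) = 180·306 = 55080.
Need d with 7·d ≡ 1 (mod 55080). Apply the extended Euclidean algorithm:
55080 = 7868*7 + 4
7 = 1*4 + 3
4 = 1*3 + 1
3 = 3*1 + 0
Back-substitute:
1 = 4 − 3
1 = −7 + 2·4
1 = 2·55080 − 15737·7
So 7·(-15737) ≡ 1 (mod 55080), hence d ≡ -15737 ≡ 39343 (mod 55080).

39343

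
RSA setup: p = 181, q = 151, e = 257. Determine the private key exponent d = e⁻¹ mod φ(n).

φ(n) = (p−1)(q−1) = 180·150 = 27000.
Need d with 257·d ≡ 1 (mod 27000). Apply the extended Euclidean algorithm:
27000 = 105×257 + 15
257 = 17×15 + 2
15 = 7×2 + 1
2 = 2×1 + 0
Back-substitute:
1 = 15 − 7·2
1 = −7·257 + 120·15
1 = 120·27000 − 12607·257
So 257·(-12607) ≡ 1 (mod 27000), hence d ≡ -12607 ≡ 14393 (mod 27000).

14393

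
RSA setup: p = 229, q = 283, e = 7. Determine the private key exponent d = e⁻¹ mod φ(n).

φ(n) = (p−1)(q−1) = 228·282 = 64296.
Need d with 7·d ≡ 1 (mod 64296). Apply the extended Euclidean algorithm:
64296 = 9185*7 + 1
7 = 7*1 + 0
Back-substitute:
1 = 64296 − 9185·7
So 7·(-9185) ≡ 1 (mod 64296), hence d ≡ -9185 ≡ 55111 (mod 64296).

55111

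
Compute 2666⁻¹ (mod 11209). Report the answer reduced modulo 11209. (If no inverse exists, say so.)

7219

Run Euclid on (11209, 2666):
11209 = 4*2666 + 545
2666 = 4*545 + 486
545 = 1*486 + 59
486 = 8*59 + 14
59 = 4*14 + 3
14 = 4*3 + 2
3 = 1*2 + 1
2 = 2*1 + 0
Since gcd(2666, 11209) = 1, back-substitute to write 1 as a combination:
1 = 3 − 2
1 = −14 + 5·3
1 = 5·59 − 21·14
1 = −21·486 + 173·59
1 = 173·545 − 194·486
1 = −194·2666 + 949·545
1 = 949·11209 − 3990·2666
Thus 2666·(-3990) ≡ 1 (mod 11209); reducing, -3990 mod 11209 = 7219.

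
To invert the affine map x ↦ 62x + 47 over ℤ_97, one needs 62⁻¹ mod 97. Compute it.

36

gcd(97, 62) by repeated division:
97 = 1·62 + 35
62 = 1·35 + 27
35 = 1·27 + 8
27 = 3·8 + 3
8 = 2·3 + 2
3 = 1·2 + 1
2 = 2·1 + 0
Since gcd(62, 97) = 1, back-substitute to write 1 as a combination:
1 = 3 − 2
1 = −8 + 3·3
1 = 3·27 − 10·8
1 = −10·35 + 13·27
1 = 13·62 − 23·35
1 = −23·97 + 36·62
So 62·36 ≡ 1 (mod 97).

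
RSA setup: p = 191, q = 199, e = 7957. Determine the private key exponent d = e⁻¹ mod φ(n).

φ(n) = (p−1)(q−1) = 190·198 = 37620.
Need d with 7957·d ≡ 1 (mod 37620). Apply the extended Euclidean algorithm:
37620 = 4*7957 + 5792
7957 = 1*5792 + 2165
5792 = 2*2165 + 1462
2165 = 1*1462 + 703
1462 = 2*703 + 56
703 = 12*56 + 31
56 = 1*31 + 25
31 = 1*25 + 6
25 = 4*6 + 1
6 = 6*1 + 0
Back-substitute:
1 = 25 − 4·6
1 = −4·31 + 5·25
1 = 5·56 − 9·31
1 = −9·703 + 113·56
1 = 113·1462 − 235·703
1 = −235·2165 + 348·1462
1 = 348·5792 − 931·2165
1 = −931·7957 + 1279·5792
1 = 1279·37620 − 6047·7957
So 7957·(-6047) ≡ 1 (mod 37620), hence d ≡ -6047 ≡ 31573 (mod 37620).

31573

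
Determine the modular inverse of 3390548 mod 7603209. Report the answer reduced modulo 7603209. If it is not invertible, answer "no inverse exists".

3977282

Extended Euclidean algorithm:
7603209 = 2·3390548 + 822113
3390548 = 4·822113 + 102096
822113 = 8·102096 + 5345
102096 = 19·5345 + 541
5345 = 9·541 + 476
541 = 1·476 + 65
476 = 7·65 + 21
65 = 3·21 + 2
21 = 10·2 + 1
2 = 2·1 + 0
The gcd is 1. Working backward:
1 = 21 − 10·2
1 = −10·65 + 31·21
1 = 31·476 − 227·65
1 = −227·541 + 258·476
1 = 258·5345 − 2549·541
1 = −2549·102096 + 48689·5345
1 = 48689·822113 − 392061·102096
1 = −392061·3390548 + 1616933·822113
1 = 1616933·7603209 − 3625927·3390548
So 3390548·(-3625927) ≡ 1 (mod 7603209), and -3625927 ≡ 3977282 (mod 7603209).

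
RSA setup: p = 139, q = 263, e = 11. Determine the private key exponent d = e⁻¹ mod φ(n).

φ(n) = (p−1)(q−1) = 138·262 = 36156.
Need d with 11·d ≡ 1 (mod 36156). Apply the extended Euclidean algorithm:
36156 = 3286·11 + 10
11 = 1·10 + 1
10 = 10·1 + 0
Back-substitute:
1 = 11 − 10
1 = −36156 + 3287·11
So 11·3287 ≡ 1 (mod 36156), hence d = 3287.

3287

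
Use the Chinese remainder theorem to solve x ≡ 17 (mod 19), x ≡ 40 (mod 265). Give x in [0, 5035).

1100

Write x = 17 + 19·k. Then 19·k ≡ 40 − 17 ≡ 23 (mod 265).
Need 19⁻¹ mod 265. Extended Euclid on (265, 19):
265 = 13×19 + 18
19 = 1×18 + 1
18 = 18×1 + 0
Back-substitute:
1 = 19 − 18
1 = −265 + 14·19
19⁻¹ ≡ 14 (mod 265), so k ≡ 14·23 ≡ 57 (mod 265).
x = 17 + 19·57 = 1100.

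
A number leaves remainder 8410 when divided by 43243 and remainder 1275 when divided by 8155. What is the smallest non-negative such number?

59467535

Write x = 8410 + 43243·k. Then 43243·k ≡ 1275 − 8410 ≡ 1020 (mod 8155).
Need 43243⁻¹ mod 8155. Extended Euclid on (8155, 2468):
8155 = 3×2468 + 751
2468 = 3×751 + 215
751 = 3×215 + 106
215 = 2×106 + 3
106 = 35×3 + 1
3 = 3×1 + 0
Back-substitute:
1 = 106 − 35·3
1 = −35·215 + 71·106
1 = 71·751 − 248·215
1 = −248·2468 + 815·751
1 = 815·8155 − 2693·2468
43243⁻¹ ≡ 5462 (mod 8155), so k ≡ 5462·1020 ≡ 1375 (mod 8155).
x = 8410 + 43243·1375 = 59467535.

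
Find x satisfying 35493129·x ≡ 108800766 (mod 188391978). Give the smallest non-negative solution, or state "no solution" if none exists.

First find gcd(35493129, 188391978):
188391978 = 5*35493129 + 10926333
35493129 = 3*10926333 + 2714130
10926333 = 4*2714130 + 69813
2714130 = 38*69813 + 61236
69813 = 1*61236 + 8577
61236 = 7*8577 + 1197
8577 = 7*1197 + 198
1197 = 6*198 + 9
198 = 22*9 + 0
gcd = 9 and 9 | 108800766, so solutions exist. Divide through by 9: 3943681x ≡ 12088974 (mod 20932442).
Now find 3943681⁻¹ mod 20932442:
20932442 = 5×3943681 + 1214037
3943681 = 3×1214037 + 301570
1214037 = 4×301570 + 7757
301570 = 38×7757 + 6804
7757 = 1×6804 + 953
6804 = 7×953 + 133
953 = 7×133 + 22
133 = 6×22 + 1
22 = 22×1 + 0
Back-substitute:
1 = 133 − 6·22
1 = −6·953 + 43·133
1 = 43·6804 − 307·953
1 = −307·7757 + 350·6804
1 = 350·301570 − 13607·7757
1 = −13607·1214037 + 54778·301570
1 = 54778·3943681 − 177941·1214037
1 = −177941·20932442 + 944483·3943681
So 3943681⁻¹ ≡ 944483 (mod 20932442).
Then x ≡ 944483·12088974 ≡ 20617122 (mod 20932442); the smallest non-negative solution is x = 20617122.

20617122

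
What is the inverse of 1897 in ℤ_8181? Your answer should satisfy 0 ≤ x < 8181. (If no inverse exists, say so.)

2704

gcd(8181, 1897) by repeated division:
8181 = 4*1897 + 593
1897 = 3*593 + 118
593 = 5*118 + 3
118 = 39*3 + 1
3 = 3*1 + 0
gcd = 1, so the inverse exists. Back-substitute:
1 = 118 − 39·3
1 = −39·593 + 196·118
1 = 196·1897 − 627·593
1 = −627·8181 + 2704·1897
So 1897·2704 ≡ 1 (mod 8181).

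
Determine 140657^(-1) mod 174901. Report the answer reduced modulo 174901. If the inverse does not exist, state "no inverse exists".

Apply the Euclidean algorithm to 174901 and 140657:
174901 = 1*140657 + 34244
140657 = 4*34244 + 3681
34244 = 9*3681 + 1115
3681 = 3*1115 + 336
1115 = 3*336 + 107
336 = 3*107 + 15
107 = 7*15 + 2
15 = 7*2 + 1
2 = 2*1 + 0
Since gcd(140657, 174901) = 1, back-substitute to write 1 as a combination:
1 = 15 − 7·2
1 = −7·107 + 50·15
1 = 50·336 − 157·107
1 = −157·1115 + 521·336
1 = 521·3681 − 1720·1115
1 = −1720·34244 + 16001·3681
1 = 16001·140657 − 65724·34244
1 = −65724·174901 + 81725·140657
So 140657·81725 ≡ 1 (mod 174901).

81725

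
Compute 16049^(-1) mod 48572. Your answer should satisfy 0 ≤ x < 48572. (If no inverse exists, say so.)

37029

Apply the Euclidean algorithm to 48572 and 16049:
48572 = 3·16049 + 425
16049 = 37·425 + 324
425 = 1·324 + 101
324 = 3·101 + 21
101 = 4·21 + 17
21 = 1·17 + 4
17 = 4·4 + 1
4 = 4·1 + 0
gcd = 1, so the inverse exists. Back-substitute:
1 = 17 − 4·4
1 = −4·21 + 5·17
1 = 5·101 − 24·21
1 = −24·324 + 77·101
1 = 77·425 − 101·324
1 = −101·16049 + 3814·425
1 = 3814·48572 − 11543·16049
So 16049·(-11543) ≡ 1 (mod 48572), and -11543 ≡ 37029 (mod 48572).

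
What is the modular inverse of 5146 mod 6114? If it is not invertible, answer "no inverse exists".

Euclidean algorithm on 6114, 5146:
6114 = 1·5146 + 968
5146 = 5·968 + 306
968 = 3·306 + 50
306 = 6·50 + 6
50 = 8·6 + 2
6 = 3·2 + 0
gcd(5146, 6114) = 2 ≠ 1, so 5146 has no multiplicative inverse modulo 6114.

no inverse exists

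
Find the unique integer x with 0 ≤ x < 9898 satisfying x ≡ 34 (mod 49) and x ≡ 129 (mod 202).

5179

Write x = 34 + 49·k. Then 49·k ≡ 129 − 34 ≡ 95 (mod 202).
Need 49⁻¹ mod 202. Extended Euclid on (202, 49):
202 = 4×49 + 6
49 = 8×6 + 1
6 = 6×1 + 0
Back-substitute:
1 = 49 − 8·6
1 = −8·202 + 33·49
49⁻¹ ≡ 33 (mod 202), so k ≡ 33·95 ≡ 105 (mod 202).
x = 34 + 49·105 = 5179.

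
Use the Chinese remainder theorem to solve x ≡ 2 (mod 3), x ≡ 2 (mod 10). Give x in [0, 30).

2

Write x = 2 + 3·k. Then 3·k ≡ 2 − 2 ≡ 0 (mod 10).
Need 3⁻¹ mod 10. Extended Euclid on (10, 3):
10 = 3×3 + 1
3 = 3×1 + 0
Back-substitute:
1 = 10 − 3·3
3⁻¹ ≡ 7 (mod 10), so k ≡ 7·0 ≡ 0 (mod 10).
x = 2 + 3·0 = 2.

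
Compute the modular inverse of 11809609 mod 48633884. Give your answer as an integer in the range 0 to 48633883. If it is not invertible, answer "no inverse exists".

gcd(48633884, 11809609) by repeated division:
48633884 = 4*11809609 + 1395448
11809609 = 8*1395448 + 646025
1395448 = 2*646025 + 103398
646025 = 6*103398 + 25637
103398 = 4*25637 + 850
25637 = 30*850 + 137
850 = 6*137 + 28
137 = 4*28 + 25
28 = 1*25 + 3
25 = 8*3 + 1
3 = 3*1 + 0
The gcd is 1. Working backward:
1 = 25 − 8·3
1 = −8·28 + 9·25
1 = 9·137 − 44·28
1 = −44·850 + 273·137
1 = 273·25637 − 8234·850
1 = −8234·103398 + 33209·25637
1 = 33209·646025 − 207488·103398
1 = −207488·1395448 + 448185·646025
1 = 448185·11809609 − 3792968·1395448
1 = −3792968·48633884 + 15620057·11809609
So 11809609·15620057 ≡ 1 (mod 48633884).

15620057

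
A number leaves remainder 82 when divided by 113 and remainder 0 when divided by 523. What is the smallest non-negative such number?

35564

Write x = 82 + 113·k. Then 113·k ≡ 0 − 82 ≡ 441 (mod 523).
Need 113⁻¹ mod 523. Extended Euclid on (523, 113):
523 = 4*113 + 71
113 = 1*71 + 42
71 = 1*42 + 29
42 = 1*29 + 13
29 = 2*13 + 3
13 = 4*3 + 1
3 = 3*1 + 0
Back-substitute:
1 = 13 − 4·3
1 = −4·29 + 9·13
1 = 9·42 − 13·29
1 = −13·71 + 22·42
1 = 22·113 − 35·71
1 = −35·523 + 162·113
113⁻¹ ≡ 162 (mod 523), so k ≡ 162·441 ≡ 314 (mod 523).
x = 82 + 113·314 = 35564.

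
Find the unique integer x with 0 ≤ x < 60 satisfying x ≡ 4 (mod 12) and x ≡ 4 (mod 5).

4

Write x = 4 + 12·k. Then 12·k ≡ 4 − 4 ≡ 0 (mod 5).
Need 12⁻¹ mod 5. Extended Euclid on (5, 2):
5 = 2·2 + 1
2 = 2·1 + 0
Back-substitute:
1 = 5 − 2·2
12⁻¹ ≡ 3 (mod 5), so k ≡ 3·0 ≡ 0 (mod 5).
x = 4 + 12·0 = 4.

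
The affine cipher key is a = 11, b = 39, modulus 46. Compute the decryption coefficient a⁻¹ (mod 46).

21

Apply the Euclidean algorithm to 46 and 11:
46 = 4·11 + 2
11 = 5·2 + 1
2 = 2·1 + 0
The gcd is 1. Working backward:
1 = 11 − 5·2
1 = −5·46 + 21·11
So 11·21 ≡ 1 (mod 46).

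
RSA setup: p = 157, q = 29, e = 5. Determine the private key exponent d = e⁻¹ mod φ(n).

φ(n) = (p−1)(q−1) = 156·28 = 4368.
Need d with 5·d ≡ 1 (mod 4368). Apply the extended Euclidean algorithm:
4368 = 873×5 + 3
5 = 1×3 + 2
3 = 1×2 + 1
2 = 2×1 + 0
Back-substitute:
1 = 3 − 2
1 = −5 + 2·3
1 = 2·4368 − 1747·5
So 5·(-1747) ≡ 1 (mod 4368), hence d ≡ -1747 ≡ 2621 (mod 4368).

2621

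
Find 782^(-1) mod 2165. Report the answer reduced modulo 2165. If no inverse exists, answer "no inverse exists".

933

Extended Euclidean algorithm:
2165 = 2*782 + 601
782 = 1*601 + 181
601 = 3*181 + 58
181 = 3*58 + 7
58 = 8*7 + 2
7 = 3*2 + 1
2 = 2*1 + 0
gcd = 1, so the inverse exists. Back-substitute:
1 = 7 − 3·2
1 = −3·58 + 25·7
1 = 25·181 − 78·58
1 = −78·601 + 259·181
1 = 259·782 − 337·601
1 = −337·2165 + 933·782
So 782·933 ≡ 1 (mod 2165).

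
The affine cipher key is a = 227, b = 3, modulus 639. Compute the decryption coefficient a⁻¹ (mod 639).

gcd(639, 227) by repeated division:
639 = 2*227 + 185
227 = 1*185 + 42
185 = 4*42 + 17
42 = 2*17 + 8
17 = 2*8 + 1
8 = 8*1 + 0
gcd = 1, so the inverse exists. Back-substitute:
1 = 17 − 2·8
1 = −2·42 + 5·17
1 = 5·185 − 22·42
1 = −22·227 + 27·185
1 = 27·639 − 76·227
So 227·(-76) ≡ 1 (mod 639), and -76 ≡ 563 (mod 639).

563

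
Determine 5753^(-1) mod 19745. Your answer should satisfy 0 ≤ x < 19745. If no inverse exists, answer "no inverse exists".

no inverse exists

Compute gcd(5753, 19745):
19745 = 3*5753 + 2486
5753 = 2*2486 + 781
2486 = 3*781 + 143
781 = 5*143 + 66
143 = 2*66 + 11
66 = 6*11 + 0
The gcd is 11, not 1, hence no inverse exists.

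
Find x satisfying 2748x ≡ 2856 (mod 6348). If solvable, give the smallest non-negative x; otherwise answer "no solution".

38

First find gcd(2748, 6348):
6348 = 2×2748 + 852
2748 = 3×852 + 192
852 = 4×192 + 84
192 = 2×84 + 24
84 = 3×24 + 12
24 = 2×12 + 0
gcd = 12 and 12 | 2856, so solutions exist. Divide through by 12: 229x ≡ 238 (mod 529).
Now find 229⁻¹ mod 529:
529 = 2·229 + 71
229 = 3·71 + 16
71 = 4·16 + 7
16 = 2·7 + 2
7 = 3·2 + 1
2 = 2·1 + 0
Back-substitute:
1 = 7 − 3·2
1 = −3·16 + 7·7
1 = 7·71 − 31·16
1 = −31·229 + 100·71
1 = 100·529 − 231·229
So 229·(-231) ≡ 1 (mod 529), i.e. 229⁻¹ ≡ 298.
Then x ≡ 298·238 ≡ 38 (mod 529); the smallest non-negative solution is x = 38.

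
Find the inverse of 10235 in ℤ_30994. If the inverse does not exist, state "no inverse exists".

18339

gcd(30994, 10235) by repeated division:
30994 = 3·10235 + 289
10235 = 35·289 + 120
289 = 2·120 + 49
120 = 2·49 + 22
49 = 2·22 + 5
22 = 4·5 + 2
5 = 2·2 + 1
2 = 2·1 + 0
gcd = 1, so the inverse exists. Back-substitute:
1 = 5 − 2·2
1 = −2·22 + 9·5
1 = 9·49 − 20·22
1 = −20·120 + 49·49
1 = 49·289 − 118·120
1 = −118·10235 + 4179·289
1 = 4179·30994 − 12655·10235
So 10235·(-12655) ≡ 1 (mod 30994), and -12655 ≡ 18339 (mod 30994).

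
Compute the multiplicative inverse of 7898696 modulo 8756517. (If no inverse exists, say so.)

gcd(8756517, 7898696) by repeated division:
8756517 = 1×7898696 + 857821
7898696 = 9×857821 + 178307
857821 = 4×178307 + 144593
178307 = 1×144593 + 33714
144593 = 4×33714 + 9737
33714 = 3×9737 + 4503
9737 = 2×4503 + 731
4503 = 6×731 + 117
731 = 6×117 + 29
117 = 4×29 + 1
29 = 29×1 + 0
The gcd is 1. Working backward:
1 = 117 − 4·29
1 = −4·731 + 25·117
1 = 25·4503 − 154·731
1 = −154·9737 + 333·4503
1 = 333·33714 − 1153·9737
1 = −1153·144593 + 4945·33714
1 = 4945·178307 − 6098·144593
1 = −6098·857821 + 29337·178307
1 = 29337·7898696 − 270131·857821
1 = −270131·8756517 + 299468·7898696
So 7898696·299468 ≡ 1 (mod 8756517).

299468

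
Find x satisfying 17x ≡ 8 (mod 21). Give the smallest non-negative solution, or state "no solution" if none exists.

19

First find gcd(17, 21):
21 = 1×17 + 4
17 = 4×4 + 1
4 = 4×1 + 0
gcd = 1, so a unique solution mod 21 exists.
Back-substitute for the Bézout coefficients:
1 = 17 − 4·4
1 = −4·21 + 5·17
So 17·(5) ≡ 1 (mod 21), giving 17⁻¹ ≡ 5.
x ≡ 17⁻¹·8 ≡ 5·8 ≡ 19 (mod 21).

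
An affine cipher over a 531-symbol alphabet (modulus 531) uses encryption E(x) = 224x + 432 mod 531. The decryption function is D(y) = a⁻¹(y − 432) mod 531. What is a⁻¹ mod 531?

Apply the Euclidean algorithm to 531 and 224:
531 = 2*224 + 83
224 = 2*83 + 58
83 = 1*58 + 25
58 = 2*25 + 8
25 = 3*8 + 1
8 = 8*1 + 0
gcd = 1, so the inverse exists. Back-substitute:
1 = 25 − 3·8
1 = −3·58 + 7·25
1 = 7·83 − 10·58
1 = −10·224 + 27·83
1 = 27·531 − 64·224
Thus 224·(-64) ≡ 1 (mod 531); reducing, -64 mod 531 = 467.

467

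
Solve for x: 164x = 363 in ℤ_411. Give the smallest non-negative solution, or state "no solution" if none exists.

120

First find gcd(164, 411):
411 = 2×164 + 83
164 = 1×83 + 81
83 = 1×81 + 2
81 = 40×2 + 1
2 = 2×1 + 0
gcd = 1, so a unique solution mod 411 exists.
Back-substitute for the Bézout coefficients:
1 = 81 − 40·2
1 = −40·83 + 41·81
1 = 41·164 − 81·83
1 = −81·411 + 203·164
So 164·(203) ≡ 1 (mod 411), giving 164⁻¹ ≡ 203.
x ≡ 164⁻¹·363 ≡ 203·363 ≡ 120 (mod 411).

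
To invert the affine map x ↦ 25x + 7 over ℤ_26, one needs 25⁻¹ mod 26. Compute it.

25

Run Euclid on (26, 25):
26 = 1×25 + 1
25 = 25×1 + 0
gcd = 1, so the inverse exists. Back-substitute:
1 = 26 − 25
Hence 25⁻¹ ≡ -1 ≡ 25 (mod 26).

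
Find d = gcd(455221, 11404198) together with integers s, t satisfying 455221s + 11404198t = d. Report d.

Euclidean algorithm:
11404198 = 25×455221 + 23673
455221 = 19×23673 + 5434
23673 = 4×5434 + 1937
5434 = 2×1937 + 1560
1937 = 1×1560 + 377
1560 = 4×377 + 52
377 = 7×52 + 13
52 = 4×13 + 0
gcd(455221, 11404198) = 13.
Working backward:
13 = 377 − 7·52
13 = −7·1560 + 29·377
13 = 29·1937 − 36·1560
13 = −36·5434 + 101·1937
13 = 101·23673 − 440·5434
13 = −440·455221 + 8461·23673
13 = 8461·11404198 − 211965·455221
So 13 = (8461)·11404198 + (-211965)·455221.

13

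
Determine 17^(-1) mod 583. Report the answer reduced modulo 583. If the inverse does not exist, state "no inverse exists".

Run Euclid on (583, 17):
583 = 34*17 + 5
17 = 3*5 + 2
5 = 2*2 + 1
2 = 2*1 + 0
Since gcd(17, 583) = 1, back-substitute to write 1 as a combination:
1 = 5 − 2·2
1 = −2·17 + 7·5
1 = 7·583 − 240·17
Thus 17·(-240) ≡ 1 (mod 583); reducing, -240 mod 583 = 343.

343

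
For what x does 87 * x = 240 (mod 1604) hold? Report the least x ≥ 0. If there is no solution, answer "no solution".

224

First find gcd(87, 1604):
1604 = 18·87 + 38
87 = 2·38 + 11
38 = 3·11 + 5
11 = 2·5 + 1
5 = 5·1 + 0
gcd = 1, so a unique solution mod 1604 exists.
Back-substitute for the Bézout coefficients:
1 = 11 − 2·5
1 = −2·38 + 7·11
1 = 7·87 − 16·38
1 = −16·1604 + 295·87
So 87·(295) ≡ 1 (mod 1604), giving 87⁻¹ ≡ 295.
x ≡ 87⁻¹·240 ≡ 295·240 ≡ 224 (mod 1604).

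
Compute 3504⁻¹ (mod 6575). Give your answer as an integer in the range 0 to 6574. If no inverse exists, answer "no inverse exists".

2794

Apply the Euclidean algorithm to 6575 and 3504:
6575 = 1×3504 + 3071
3504 = 1×3071 + 433
3071 = 7×433 + 40
433 = 10×40 + 33
40 = 1×33 + 7
33 = 4×7 + 5
7 = 1×5 + 2
5 = 2×2 + 1
2 = 2×1 + 0
Since gcd(3504, 6575) = 1, back-substitute to write 1 as a combination:
1 = 5 − 2·2
1 = −2·7 + 3·5
1 = 3·33 − 14·7
1 = −14·40 + 17·33
1 = 17·433 − 184·40
1 = −184·3071 + 1305·433
1 = 1305·3504 − 1489·3071
1 = −1489·6575 + 2794·3504
So 3504·2794 ≡ 1 (mod 6575).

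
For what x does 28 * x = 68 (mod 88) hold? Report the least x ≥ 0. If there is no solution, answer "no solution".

First find gcd(28, 88):
88 = 3*28 + 4
28 = 7*4 + 0
gcd = 4 and 4 | 68, so solutions exist. Divide through by 4: 7x ≡ 17 (mod 22).
Now find 7⁻¹ mod 22:
22 = 3×7 + 1
7 = 7×1 + 0
Back-substitute:
1 = 22 − 3·7
So 7·(-3) ≡ 1 (mod 22), i.e. 7⁻¹ ≡ 19.
Then x ≡ 19·17 ≡ 15 (mod 22); the smallest non-negative solution is x = 15.

15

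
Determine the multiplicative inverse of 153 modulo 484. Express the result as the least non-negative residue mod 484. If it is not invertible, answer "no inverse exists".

329

Extended Euclidean algorithm:
484 = 3×153 + 25
153 = 6×25 + 3
25 = 8×3 + 1
3 = 3×1 + 0
gcd = 1, so the inverse exists. Back-substitute:
1 = 25 − 8·3
1 = −8·153 + 49·25
1 = 49·484 − 155·153
So 153·(-155) ≡ 1 (mod 484), and -155 ≡ 329 (mod 484).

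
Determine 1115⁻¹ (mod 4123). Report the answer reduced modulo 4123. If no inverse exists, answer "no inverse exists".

Apply the Euclidean algorithm to 4123 and 1115:
4123 = 3·1115 + 778
1115 = 1·778 + 337
778 = 2·337 + 104
337 = 3·104 + 25
104 = 4·25 + 4
25 = 6·4 + 1
4 = 4·1 + 0
Since gcd(1115, 4123) = 1, back-substitute to write 1 as a combination:
1 = 25 − 6·4
1 = −6·104 + 25·25
1 = 25·337 − 81·104
1 = −81·778 + 187·337
1 = 187·1115 − 268·778
1 = −268·4123 + 991·1115
So 1115·991 ≡ 1 (mod 4123).

991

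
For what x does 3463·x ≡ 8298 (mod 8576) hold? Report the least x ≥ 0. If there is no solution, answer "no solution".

First find gcd(3463, 8576):
8576 = 2×3463 + 1650
3463 = 2×1650 + 163
1650 = 10×163 + 20
163 = 8×20 + 3
20 = 6×3 + 2
3 = 1×2 + 1
2 = 2×1 + 0
gcd = 1, so a unique solution mod 8576 exists.
Back-substitute for the Bézout coefficients:
1 = 3 − 2
1 = −20 + 7·3
1 = 7·163 − 57·20
1 = −57·1650 + 577·163
1 = 577·3463 − 1211·1650
1 = −1211·8576 + 2999·3463
So 3463·(2999) ≡ 1 (mod 8576), giving 3463⁻¹ ≡ 2999.
x ≡ 3463⁻¹·8298 ≡ 2999·8298 ≡ 6726 (mod 8576).

6726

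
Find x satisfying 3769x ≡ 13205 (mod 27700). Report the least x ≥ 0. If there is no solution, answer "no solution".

11645

First find gcd(3769, 27700):
27700 = 7*3769 + 1317
3769 = 2*1317 + 1135
1317 = 1*1135 + 182
1135 = 6*182 + 43
182 = 4*43 + 10
43 = 4*10 + 3
10 = 3*3 + 1
3 = 3*1 + 0
gcd = 1, so a unique solution mod 27700 exists.
Back-substitute for the Bézout coefficients:
1 = 10 − 3·3
1 = −3·43 + 13·10
1 = 13·182 − 55·43
1 = −55·1135 + 343·182
1 = 343·1317 − 398·1135
1 = −398·3769 + 1139·1317
1 = 1139·27700 − 8371·3769
So 3769·(-8371) ≡ 1 (mod 27700), giving 3769⁻¹ ≡ 19329.
x ≡ 3769⁻¹·13205 ≡ 19329·13205 ≡ 11645 (mod 27700).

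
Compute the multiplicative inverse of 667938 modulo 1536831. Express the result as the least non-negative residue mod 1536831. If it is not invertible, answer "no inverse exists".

Euclidean algorithm on 1536831, 667938:
1536831 = 2×667938 + 200955
667938 = 3×200955 + 65073
200955 = 3×65073 + 5736
65073 = 11×5736 + 1977
5736 = 2×1977 + 1782
1977 = 1×1782 + 195
1782 = 9×195 + 27
195 = 7×27 + 6
27 = 4×6 + 3
6 = 2×3 + 0
gcd(667938, 1536831) = 3 ≠ 1, so 667938 has no multiplicative inverse modulo 1536831.

no inverse exists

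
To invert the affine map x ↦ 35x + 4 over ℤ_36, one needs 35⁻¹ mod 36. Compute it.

35

Run Euclid on (36, 35):
36 = 1×35 + 1
35 = 35×1 + 0
The gcd is 1. Working backward:
1 = 36 − 35
Thus 35·(-1) ≡ 1 (mod 36); reducing, -1 mod 36 = 35.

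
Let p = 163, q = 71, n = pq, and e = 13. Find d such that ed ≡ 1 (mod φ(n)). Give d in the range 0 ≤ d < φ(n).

2617

φ(n) = (p−1)(q−1) = 162·70 = 11340.
Need d with 13·d ≡ 1 (mod 11340). Apply the extended Euclidean algorithm:
11340 = 872·13 + 4
13 = 3·4 + 1
4 = 4·1 + 0
Back-substitute:
1 = 13 − 3·4
1 = −3·11340 + 2617·13
So 13·2617 ≡ 1 (mod 11340), hence d = 2617.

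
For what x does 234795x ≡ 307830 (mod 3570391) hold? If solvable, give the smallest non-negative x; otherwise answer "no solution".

no solution

gcd(234795, 3570391):
3570391 = 15*234795 + 48466
234795 = 4*48466 + 40931
48466 = 1*40931 + 7535
40931 = 5*7535 + 3256
7535 = 2*3256 + 1023
3256 = 3*1023 + 187
1023 = 5*187 + 88
187 = 2*88 + 11
88 = 8*11 + 0
gcd = 11, but 11 ∤ 307830, so the congruence has no solution.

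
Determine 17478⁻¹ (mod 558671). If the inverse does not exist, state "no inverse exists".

431741

Run Euclid on (558671, 17478):
558671 = 31×17478 + 16853
17478 = 1×16853 + 625
16853 = 26×625 + 603
625 = 1×603 + 22
603 = 27×22 + 9
22 = 2×9 + 4
9 = 2×4 + 1
4 = 4×1 + 0
Since gcd(17478, 558671) = 1, back-substitute to write 1 as a combination:
1 = 9 − 2·4
1 = −2·22 + 5·9
1 = 5·603 − 137·22
1 = −137·625 + 142·603
1 = 142·16853 − 3829·625
1 = −3829·17478 + 3971·16853
1 = 3971·558671 − 126930·17478
Thus 17478·(-126930) ≡ 1 (mod 558671); reducing, -126930 mod 558671 = 431741.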